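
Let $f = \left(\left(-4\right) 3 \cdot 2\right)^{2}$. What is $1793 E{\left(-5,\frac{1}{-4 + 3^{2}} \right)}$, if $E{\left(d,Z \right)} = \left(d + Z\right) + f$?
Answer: $\frac{5120808}{5} \approx 1.0242 \cdot 10^{6}$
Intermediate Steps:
$f = 576$ ($f = \left(\left(-12\right) 2\right)^{2} = \left(-24\right)^{2} = 576$)
$E{\left(d,Z \right)} = 576 + Z + d$ ($E{\left(d,Z \right)} = \left(d + Z\right) + 576 = \left(Z + d\right) + 576 = 576 + Z + d$)
$1793 E{\left(-5,\frac{1}{-4 + 3^{2}} \right)} = 1793 \left(576 + \frac{1}{-4 + 3^{2}} - 5\right) = 1793 \left(576 + \frac{1}{-4 + 9} - 5\right) = 1793 \left(576 + \frac{1}{5} - 5\right) = 1793 \cdot \frac{2856}{5} = \frac{5120808}{5}$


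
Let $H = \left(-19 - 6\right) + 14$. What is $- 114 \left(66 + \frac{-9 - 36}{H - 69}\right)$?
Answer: $- \frac{60705}{8} \approx -7588.1$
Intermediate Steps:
$H = -11$ ($H = \left(-19 - 6\right) + 14 = -25 + 14 = -11$)
$- 114 \left(66 + \frac{-9 - 36}{H - 69}\right) = - 114 \left(66 + \frac{-9 - 36}{-11 - 69}\right) = - 114 \left(66 - \frac{45}{-80}\right) = - 114 \left(66 - - \frac{9}{16}\right) = - 114 \left(66 + \frac{9}{16}\right) = \left(-114\right) \frac{1065}{16} = - \frac{60705}{8}$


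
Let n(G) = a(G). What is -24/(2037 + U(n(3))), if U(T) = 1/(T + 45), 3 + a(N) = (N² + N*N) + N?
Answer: -378/32083 ≈ -0.011782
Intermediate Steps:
a(N) = -3 + N + 2*N² (a(N) = -3 + ((N² + N*N) + N) = -3 + ((N² + N²) + N) = -3 + (2*N² + N) = -3 + (N + 2*N²) = -3 + N + 2*N²)
n(G) = -3 + G + 2*G²
U(T) = 1/(45 + T)
-24/(2037 + U(n(3))) = -24/(2037 + 1/(45 + (-3 + 3 + 2*3²))) = -24/(2037 + 1/(45 + (-3 + 3 + 2*9))) = -24/(2037 + 1/(45 + (-3 + 3 + 18))) = -24/(2037 + 1/(45 + 18)) = -24/(2037 + 1/63) = -24/(128332/63) = (63/128332)*(-24) = -378/32083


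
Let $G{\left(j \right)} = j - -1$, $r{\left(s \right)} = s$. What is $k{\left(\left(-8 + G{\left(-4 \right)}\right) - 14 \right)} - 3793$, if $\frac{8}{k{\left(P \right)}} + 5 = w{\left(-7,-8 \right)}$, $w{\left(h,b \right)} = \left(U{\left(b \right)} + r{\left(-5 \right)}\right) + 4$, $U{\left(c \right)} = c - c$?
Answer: $- \frac{11383}{3} \approx -3794.3$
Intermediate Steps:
$U{\left(c \right)} = 0$
$G{\left(j \right)} = 1 + j$ ($G{\left(j \right)} = j + 1 = 1 + j$)
$w{\left(h,b \right)} = -1$ ($w{\left(h,b \right)} = \left(0 - 5\right) + 4 = -5 + 4 = -1$)
$k{\left(P \right)} = - \frac{4}{3}$ ($k{\left(P \right)} = \frac{8}{-5 - 1} = \frac{8}{-6} = 8 \left(- \frac{1}{6}\right) = - \frac{4}{3}$)
$k{\left(\left(-8 + G{\left(-4 \right)}\right) - 14 \right)} - 3793 = - \frac{4}{3} - 3793 = - \frac{11383}{3}$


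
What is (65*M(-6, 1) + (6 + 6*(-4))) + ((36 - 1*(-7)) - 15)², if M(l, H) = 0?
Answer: 766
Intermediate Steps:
(65*M(-6, 1) + (6 + 6*(-4))) + ((36 - 1*(-7)) - 15)² = (65*0 + (6 + 6*(-4))) + ((36 - 1*(-7)) - 15)² = (0 + (6 - 24)) + ((36 + 7) - 15)² = (0 - 18) + (43 - 15)² = -18 + 28² = -18 + 784 = 766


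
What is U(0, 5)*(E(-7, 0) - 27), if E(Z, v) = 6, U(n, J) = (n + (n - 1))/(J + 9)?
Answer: 3/2 ≈ 1.5000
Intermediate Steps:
U(n, J) = (-1 + 2*n)/(9 + J) (U(n, J) = (n + (-1 + n))/(9 + J) = (-1 + 2*n)/(9 + J))
U(0, 5)*(E(-7, 0) - 27) = ((-1 + 2*0)/(9 + 5))*(6 - 27) = ((-1 + 0)/14)*(-21) = ((1/14)*(-1))*(-21) = -1/14*(-21) = 3/2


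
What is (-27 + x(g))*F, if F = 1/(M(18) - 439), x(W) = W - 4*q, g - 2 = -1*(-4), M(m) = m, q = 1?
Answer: 25/421 ≈ 0.059382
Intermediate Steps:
g = 6 (g = 2 - 1*(-4) = 2 + 4 = 6)
x(W) = -4 + W (x(W) = W - 4*1 = W - 4 = -4 + W)
F = -1/421 (F = 1/(18 - 439) = 1/(-421) = -1/421 ≈ -0.0023753)
(-27 + x(g))*F = (-27 + (-4 + 6))*(-1/421) = (-27 + 2)*(-1/421) = -25*(-1/421) = 25/421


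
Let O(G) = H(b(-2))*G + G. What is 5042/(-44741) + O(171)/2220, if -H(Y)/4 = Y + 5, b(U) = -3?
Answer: -21582739/33108340 ≈ -0.65188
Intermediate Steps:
H(Y) = -20 - 4*Y (H(Y) = -4*(Y + 5) = -4*(5 + Y) = -20 - 4*Y)
O(G) = -7*G (O(G) = (-20 - 4*(-3))*G + G = (-20 + 12)*G + G = -8*G + G = -7*G)
5042/(-44741) + O(171)/2220 = 5042/(-44741) - 7*171/2220 = 5042*(-1/44741) - 1197*1/2220 = -5042/44741 - 399/740 = -21582739/33108340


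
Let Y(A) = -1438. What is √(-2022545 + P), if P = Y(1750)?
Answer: 3*I*√224887 ≈ 1422.7*I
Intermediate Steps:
P = -1438
√(-2022545 + P) = √(-2022545 - 1438) = √(-2023983) = 3*I*√224887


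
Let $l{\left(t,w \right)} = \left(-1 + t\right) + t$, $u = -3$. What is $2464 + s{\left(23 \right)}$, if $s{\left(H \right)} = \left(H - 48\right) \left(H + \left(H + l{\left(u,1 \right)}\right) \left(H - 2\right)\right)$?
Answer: $-6511$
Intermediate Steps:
$l{\left(t,w \right)} = -1 + 2 t$
$s{\left(H \right)} = \left(-48 + H\right) \left(H + \left(-7 + H\right) \left(-2 + H\right)\right)$ ($s{\left(H \right)} = \left(H - 48\right) \left(H + \left(H + \left(-1 + 2 \left(-3\right)\right)\right) \left(H - 2\right)\right) = \left(-48 + H\right) \left(H + \left(H - 7\right) \left(-2 + H\right)\right) = \left(-48 + H\right) \left(H + \left(-7 + H\right) \left(-2 + H\right)\right)$)
$2464 + s{\left(23 \right)} = 2464 + \left(-672 + 23^{3} - 56 \cdot 23^{2} + 398 \cdot 23\right) = 2464 + \left(-672 + 12167 - 29624 + 9154\right) = 2464 - 8975 = -6511$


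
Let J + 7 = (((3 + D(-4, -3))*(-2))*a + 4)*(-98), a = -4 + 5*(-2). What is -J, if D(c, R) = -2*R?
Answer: 25095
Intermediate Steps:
a = -14 (a = -4 - 10 = -14)
J = -25095 (J = -7 + (((3 - 2*(-3))*(-2))*(-14) + 4)*(-98) = -7 + (((3 + 6)*(-2))*(-14) + 4)*(-98) = -7 + ((9*(-2))*(-14) + 4)*(-98) = -7 + (-18*(-14) + 4)*(-98) = -7 + (252 + 4)*(-98) = -7 + 256*(-98) = -7 - 25088 = -25095)
-J = -1*(-25095) = 25095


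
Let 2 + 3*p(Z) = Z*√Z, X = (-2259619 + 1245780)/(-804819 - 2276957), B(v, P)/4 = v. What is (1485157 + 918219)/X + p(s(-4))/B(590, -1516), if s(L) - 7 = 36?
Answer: 26219599323233201/3588990060 + 43*√43/7080 ≈ 7.3056e+6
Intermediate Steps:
B(v, P) = 4*v
s(L) = 43 (s(L) = 7 + 36 = 43)
X = 1013839/3081776 (X = -1013839/(-3081776) = -1013839*(-1/3081776) = 1013839/3081776 ≈ 0.32898)
p(Z) = -⅔ + Z^(3/2)/3 (p(Z) = -⅔ + (Z*√Z)/3 = -⅔ + Z^(3/2)/3)
(1485157 + 918219)/X + p(s(-4))/B(590, -1516) = (1485157 + 918219)/(1013839/3081776) + (-⅔ + 43^(3/2)/3)/((4*590)) = 2403376*(3081776/1013839) + (-⅔ + (43*√43)/3)/2360 = 7406666475776/1013839 + (-⅔ + 43*√43/3)*(1/2360) = 7406666475776/1013839 + (-1/3540 + 43*√43/7080) = 26219599323233201/3588990060 + 43*√43/7080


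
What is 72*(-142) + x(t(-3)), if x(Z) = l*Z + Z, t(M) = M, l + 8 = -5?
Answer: -10188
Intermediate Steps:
l = -13 (l = -8 - 5 = -13)
x(Z) = -12*Z (x(Z) = -13*Z + Z = -12*Z)
72*(-142) + x(t(-3)) = 72*(-142) - 12*(-3) = -10224 + 36 = -10188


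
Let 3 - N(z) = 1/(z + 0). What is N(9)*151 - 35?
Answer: 3611/9 ≈ 401.22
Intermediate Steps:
N(z) = 3 - 1/z (N(z) = 3 - 1/(z + 0) = 3 - 1/z)
N(9)*151 - 35 = (3 - 1/9)*151 - 35 = (26/9)*151 - 35 = 3926/9 - 35 = 3611/9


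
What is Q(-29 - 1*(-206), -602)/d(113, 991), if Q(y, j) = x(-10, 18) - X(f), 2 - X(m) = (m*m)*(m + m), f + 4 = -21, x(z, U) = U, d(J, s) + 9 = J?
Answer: -15617/52 ≈ -300.33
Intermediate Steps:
d(J, s) = -9 + J
f = -25 (f = -4 - 21 = -25)
X(m) = 2 - 2*m³ (X(m) = 2 - m*m*(m + m) = 2 - m²*2*m = 2 - 2*m³)
Q(y, j) = -31234 (Q(y, j) = 18 - (2 - 2*(-25)³) = 18 - (2 - 2*(-15625)) = 18 - (2 + 31250) = 18 - 1*31252 = 18 - 31252 = -31234)
Q(-29 - 1*(-206), -602)/d(113, 991) = -31234/(-9 + 113) = -31234/104 = -31234*1/104 = -15617/52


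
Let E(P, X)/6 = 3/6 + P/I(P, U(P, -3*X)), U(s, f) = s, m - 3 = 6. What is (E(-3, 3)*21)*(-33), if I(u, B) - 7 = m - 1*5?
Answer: -945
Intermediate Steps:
m = 9 (m = 3 + 6 = 9)
I(u, B) = 11 (I(u, B) = 7 + (9 - 1*5) = 7 + (9 - 5) = 7 + 4 = 11)
E(P, X) = 3 + 6*P/11 (E(P, X) = 6*(3/6 + P/11) = 6*(3*(1/6) + P*(1/11)) = 6*(1/2 + P/11) = 3 + 6*P/11)
(E(-3, 3)*21)*(-33) = ((3 + (6/11)*(-3))*21)*(-33) = ((3 - 18/11)*21)*(-33) = ((15/11)*21)*(-33) = (315/11)*(-33) = -945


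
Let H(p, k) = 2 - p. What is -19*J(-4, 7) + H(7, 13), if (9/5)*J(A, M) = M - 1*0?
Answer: -710/9 ≈ -78.889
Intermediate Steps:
J(A, M) = 5*M/9 (J(A, M) = 5*(M - 1*0)/9 = 5*(M + 0)/9 = 5*M/9)
-19*J(-4, 7) + H(7, 13) = -95*7/9 + (2 - 1*7) = -19*35/9 + (2 - 7) = -665/9 - 5 = -710/9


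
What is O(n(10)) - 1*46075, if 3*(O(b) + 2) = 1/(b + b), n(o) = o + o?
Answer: -5529239/120 ≈ -46077.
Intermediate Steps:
n(o) = 2*o
O(b) = -2 + 1/(6*b) (O(b) = -2 + 1/(3*(b + b)) = -2 + 1/(3*((2*b))) = -2 + (1/(2*b))/3 = -2 + 1/(6*b))
O(n(10)) - 1*46075 = (-2 + 1/(6*((2*10)))) - 1*46075 = (-2 + (⅙)/20) - 46075 = (-2 + (⅙)*(1/20)) - 46075 = (-2 + 1/120) - 46075 = -239/120 - 46075 = -5529239/120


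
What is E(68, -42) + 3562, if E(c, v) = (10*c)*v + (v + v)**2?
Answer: -17942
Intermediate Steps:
E(c, v) = 4*v**2 + 10*c*v (E(c, v) = 10*c*v + (2*v)**2 = 10*c*v + 4*v**2 = 4*v**2 + 10*c*v)
E(68, -42) + 3562 = 2*(-42)*(2*(-42) + 5*68) + 3562 = 2*(-42)*(-84 + 340) + 3562 = 2*(-42)*256 + 3562 = -21504 + 3562 = -17942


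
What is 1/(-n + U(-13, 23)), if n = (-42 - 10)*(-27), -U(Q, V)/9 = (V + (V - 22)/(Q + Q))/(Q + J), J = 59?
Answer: -1196/1684557 ≈ -0.00070998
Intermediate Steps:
U(Q, V) = -9*(V + (-22 + V)/(2*Q))/(59 + Q) (U(Q, V) = -9*(V + (V - 22)/(Q + Q))/(Q + 59) = -9*(V + (-22 + V)/((2*Q)))/(59 + Q) = -9*(V + (-22 + V)*(1/(2*Q)))/(59 + Q) = -9*(V + (-22 + V)/(2*Q))/(59 + Q))
n = 1404 (n = -52*(-27) = 1404)
1/(-n + U(-13, 23)) = 1/(-1*1404 + (9/2)*(22 - 1*23 - 2*(-13)*23)/(-13*(59 - 13))) = 1/(-1404 + (9/2)*(-1/13)*(22 - 23 + 598)/46) = 1/(-1404 + (9/2)*(-1/13)*(1/46)*597) = 1/(-1404 - 5373/1196) = 1/(-1684557/1196) = -1196/1684557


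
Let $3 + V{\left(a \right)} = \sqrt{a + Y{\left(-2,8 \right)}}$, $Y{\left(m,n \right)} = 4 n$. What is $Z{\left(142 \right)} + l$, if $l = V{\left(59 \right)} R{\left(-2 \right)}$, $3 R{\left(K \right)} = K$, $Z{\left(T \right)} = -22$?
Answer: $-20 - \frac{2 \sqrt{91}}{3} \approx -26.36$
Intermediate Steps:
$R{\left(K \right)} = \frac{K}{3}$
$V{\left(a \right)} = -3 + \sqrt{32 + a}$ ($V{\left(a \right)} = -3 + \sqrt{a + 4 \cdot 8} = -3 + \sqrt{a + 32} = -3 + \sqrt{32 + a}$)
$l = 2 - \frac{2 \sqrt{91}}{3}$ ($l = \left(-3 + \sqrt{32 + 59}\right) \frac{1}{3} \left(-2\right) = \left(-3 + \sqrt{91}\right) \left(- \frac{2}{3}\right) = 2 - \frac{2 \sqrt{91}}{3} \approx -4.3596$)
$Z{\left(142 \right)} + l = -22 + \left(2 - \frac{2 \sqrt{91}}{3}\right) = -20 - \frac{2 \sqrt{91}}{3}$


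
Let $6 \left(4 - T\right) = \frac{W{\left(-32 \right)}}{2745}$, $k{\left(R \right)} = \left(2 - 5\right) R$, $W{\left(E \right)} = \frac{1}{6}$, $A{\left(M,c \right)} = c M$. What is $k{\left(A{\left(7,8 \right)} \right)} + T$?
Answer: $- \frac{16206481}{98820} \approx -164.0$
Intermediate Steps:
$A{\left(M,c \right)} = M c$
$W{\left(E \right)} = \frac{1}{6}$
$k{\left(R \right)} = - 3 R$
$T = \frac{395279}{98820}$ ($T = 4 - \frac{\frac{1}{6} \cdot \frac{1}{2745}}{6} = 4 - \frac{1}{98820} = \frac{395279}{98820} \approx 4.0$)
$k{\left(A{\left(7,8 \right)} \right)} + T = - 3 \cdot 7 \cdot 8 + \frac{395279}{98820} = \left(-3\right) 56 + \frac{395279}{98820} = -168 + \frac{395279}{98820} = - \frac{16206481}{98820}$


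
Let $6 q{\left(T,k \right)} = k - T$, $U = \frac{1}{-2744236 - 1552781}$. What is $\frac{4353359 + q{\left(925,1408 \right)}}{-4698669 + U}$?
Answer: $- \frac{37413607079943}{40380521140748} \approx -0.92653$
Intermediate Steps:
$U = - \frac{1}{4297017}$ ($U = \frac{1}{-4297017} = - \frac{1}{4297017} \approx -2.3272 \cdot 10^{-7}$)
$q{\left(T,k \right)} = - \frac{T}{6} + \frac{k}{6}$ ($q{\left(T,k \right)} = \frac{k - T}{6} = - \frac{T}{6} + \frac{k}{6}$)
$\frac{4353359 + q{\left(925,1408 \right)}}{-4698669 + U} = \frac{4353359 + \left(\left(- \frac{1}{6}\right) 925 + \frac{1}{6} \cdot 1408\right)}{-4698669 - \frac{1}{4297017}} = \frac{4353359 + \left(- \frac{925}{6} + \frac{704}{3}\right)}{- \frac{20190260570374}{4297017}} = \left(4353359 + \frac{161}{2}\right) \left(- \frac{4297017}{20190260570374}\right) = \frac{8706879}{2} \left(- \frac{4297017}{20190260570374}\right) = - \frac{37413607079943}{40380521140748}$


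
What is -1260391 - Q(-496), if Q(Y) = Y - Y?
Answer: -1260391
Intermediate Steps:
Q(Y) = 0
-1260391 - Q(-496) = -1260391 - 1*0 = -1260391 + 0 = -1260391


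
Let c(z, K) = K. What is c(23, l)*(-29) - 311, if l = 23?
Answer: -978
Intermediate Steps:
c(23, l)*(-29) - 311 = 23*(-29) - 311 = -667 - 311 = -978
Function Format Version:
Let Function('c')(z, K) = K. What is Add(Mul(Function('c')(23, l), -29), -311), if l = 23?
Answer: -978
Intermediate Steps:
Add(Mul(Function('c')(23, l), -29), -311) = Add(Mul(23, -29), -311) = Add(-667, -311) = -978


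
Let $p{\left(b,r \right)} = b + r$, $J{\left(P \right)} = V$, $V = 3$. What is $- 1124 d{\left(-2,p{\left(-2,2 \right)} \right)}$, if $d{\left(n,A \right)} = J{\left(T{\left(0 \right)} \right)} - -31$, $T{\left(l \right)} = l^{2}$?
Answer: $-38216$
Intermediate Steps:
$J{\left(P \right)} = 3$
$d{\left(n,A \right)} = 34$ ($d{\left(n,A \right)} = 3 - -31 = 3 + 31 = 34$)
$- 1124 d{\left(-2,p{\left(-2,2 \right)} \right)} = \left(-1124\right) 34 = -38216$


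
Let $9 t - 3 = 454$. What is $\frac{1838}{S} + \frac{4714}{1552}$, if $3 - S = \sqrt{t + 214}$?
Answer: $- \frac{16541981}{893176} - \frac{2757 \sqrt{2383}}{1151} \approx -135.45$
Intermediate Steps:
$t = \frac{457}{9}$ ($t = \frac{1}{3} + \frac{1}{9} \cdot 454 = \frac{1}{3} + \frac{454}{9} = \frac{457}{9} \approx 50.778$)
$S = 3 - \frac{\sqrt{2383}}{3}$ ($S = 3 - \sqrt{\frac{457}{9} + 214} = 3 - \sqrt{\frac{2383}{9}} = 3 - \frac{\sqrt{2383}}{3} \approx -13.272$)
$\frac{1838}{S} + \frac{4714}{1552} = \frac{1838}{3 - \frac{\sqrt{2383}}{3}} + \frac{4714}{1552} = \frac{1838}{3 - \frac{\sqrt{2383}}{3}} + 4714 \cdot \frac{1}{1552} = \frac{1838}{3 - \frac{\sqrt{2383}}{3}} + \frac{2357}{776} = \frac{2357}{776} + \frac{1838}{3 - \frac{\sqrt{2383}}{3}}$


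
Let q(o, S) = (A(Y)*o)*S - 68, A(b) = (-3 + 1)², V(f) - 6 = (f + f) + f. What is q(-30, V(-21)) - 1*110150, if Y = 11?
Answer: -103378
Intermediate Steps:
V(f) = 6 + 3*f (V(f) = 6 + ((f + f) + f) = 6 + (2*f + f) = 6 + 3*f)
A(b) = 4 (A(b) = (-2)² = 4)
q(o, S) = -68 + 4*S*o (q(o, S) = (4*o)*S - 68 = 4*S*o - 68 = -68 + 4*S*o)
q(-30, V(-21)) - 1*110150 = (-68 + 4*(6 + 3*(-21))*(-30)) - 1*110150 = (-68 + 4*(6 - 63)*(-30)) - 110150 = (-68 + 4*(-57)*(-30)) - 110150 = (-68 + 6840) - 110150 = 6772 - 110150 = -103378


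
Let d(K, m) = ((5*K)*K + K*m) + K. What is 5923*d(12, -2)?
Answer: 4193484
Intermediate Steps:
d(K, m) = K + 5*K**2 + K*m (d(K, m) = (5*K**2 + K*m) + K = K + 5*K**2 + K*m)
5923*d(12, -2) = 5923*(12*(1 - 2 + 5*12)) = 5923*(12*(1 - 2 + 60)) = 5923*(12*59) = 5923*708 = 4193484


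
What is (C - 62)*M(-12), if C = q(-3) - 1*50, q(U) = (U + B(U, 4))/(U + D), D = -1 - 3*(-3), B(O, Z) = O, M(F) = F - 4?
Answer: 9056/5 ≈ 1811.2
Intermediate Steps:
M(F) = -4 + F
D = 8 (D = -1 + 9 = 8)
q(U) = 2*U/(8 + U) (q(U) = (U + U)/(U + 8) = (2*U)/(8 + U) = 2*U/(8 + U))
C = -256/5 (C = 2*(-3)/(8 - 3) - 1*50 = 2*(-3)/5 - 50 = 2*(-3)*(1/5) - 50 = -6/5 - 50 = -256/5 ≈ -51.200)
(C - 62)*M(-12) = (-256/5 - 62)*(-4 - 12) = -566/5*(-16) = 9056/5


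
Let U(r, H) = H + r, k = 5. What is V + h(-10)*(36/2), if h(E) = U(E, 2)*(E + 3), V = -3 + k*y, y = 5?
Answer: 1030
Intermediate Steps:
V = 22 (V = -3 + 5*5 = -3 + 25 = 22)
h(E) = (2 + E)*(3 + E) (h(E) = (2 + E)*(E + 3) = (2 + E)*(3 + E))
V + h(-10)*(36/2) = 22 + ((2 - 10)*(3 - 10))*(36/2) = 22 + (-8*(-7))*(36*(½)) = 22 + 56*18 = 22 + 1008 = 1030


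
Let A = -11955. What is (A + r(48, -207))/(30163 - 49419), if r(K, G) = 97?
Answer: 5929/9628 ≈ 0.61581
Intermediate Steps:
(A + r(48, -207))/(30163 - 49419) = (-11955 + 97)/(30163 - 49419) = -11858/(-19256) = -11858*(-1/19256) = 5929/9628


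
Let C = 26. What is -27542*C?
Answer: -716092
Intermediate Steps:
-27542*C = -27542*26 = -716092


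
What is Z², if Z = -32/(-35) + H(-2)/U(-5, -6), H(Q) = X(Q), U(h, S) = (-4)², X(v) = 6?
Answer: 130321/78400 ≈ 1.6623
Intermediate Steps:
U(h, S) = 16
H(Q) = 6
Z = 361/280 (Z = -32/(-35) + 6/16 = -32*(-1/35) + 6*(1/16) = 32/35 + 3/8 = 361/280 ≈ 1.2893)
Z² = (361/280)² = 130321/78400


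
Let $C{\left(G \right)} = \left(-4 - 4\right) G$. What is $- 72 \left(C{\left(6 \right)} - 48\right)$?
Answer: $6912$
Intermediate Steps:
$C{\left(G \right)} = - 8 G$
$- 72 \left(C{\left(6 \right)} - 48\right) = - 72 \left(\left(-8\right) 6 - 48\right) = - 72 \left(-48 - 48\right) = \left(-72\right) \left(-96\right) = 6912$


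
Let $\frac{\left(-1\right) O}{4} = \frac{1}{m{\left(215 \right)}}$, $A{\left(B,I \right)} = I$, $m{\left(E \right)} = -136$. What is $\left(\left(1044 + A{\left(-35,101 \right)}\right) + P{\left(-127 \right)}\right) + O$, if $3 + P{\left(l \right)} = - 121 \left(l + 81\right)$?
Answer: $\frac{228073}{34} \approx 6708.0$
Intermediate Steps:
$P{\left(l \right)} = -9804 - 121 l$ ($P{\left(l \right)} = -3 - 121 \left(l + 81\right) = -3 - 121 \left(81 + l\right) = -3 - \left(9801 + 121 l\right) = -9804 - 121 l$)
$O = \frac{1}{34}$ ($O = - \frac{4}{-136} = \left(-4\right) \left(- \frac{1}{136}\right) = \frac{1}{34} \approx 0.029412$)
$\left(\left(1044 + A{\left(-35,101 \right)}\right) + P{\left(-127 \right)}\right) + O = \left(\left(1044 + 101\right) - -5563\right) + \frac{1}{34} = \left(1145 + \left(-9804 + 15367\right)\right) + \frac{1}{34} = \left(1145 + 5563\right) + \frac{1}{34} = 6708 + \frac{1}{34} = \frac{228073}{34}$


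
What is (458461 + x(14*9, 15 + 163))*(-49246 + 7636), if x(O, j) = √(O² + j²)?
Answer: -19076562210 - 83220*√11890 ≈ -1.9086e+10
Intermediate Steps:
(458461 + x(14*9, 15 + 163))*(-49246 + 7636) = (458461 + √((14*9)² + (15 + 163)²))*(-49246 + 7636) = (458461 + √(126² + 178²))*(-41610) = (458461 + √(15876 + 31684))*(-41610) = (458461 + √47560)*(-41610) = (458461 + 2*√11890)*(-41610) = -19076562210 - 83220*√11890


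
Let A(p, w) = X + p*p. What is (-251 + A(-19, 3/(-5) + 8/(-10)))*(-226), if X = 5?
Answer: -25990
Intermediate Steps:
A(p, w) = 5 + p² (A(p, w) = 5 + p*p = 5 + p²)
(-251 + A(-19, 3/(-5) + 8/(-10)))*(-226) = (-251 + (5 + (-19)²))*(-226) = (-251 + (5 + 361))*(-226) = (-251 + 366)*(-226) = 115*(-226) = -25990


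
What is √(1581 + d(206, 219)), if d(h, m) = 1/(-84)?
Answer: √2788863/42 ≈ 39.762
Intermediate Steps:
d(h, m) = -1/84
√(1581 + d(206, 219)) = √(1581 - 1/84) = √(132803/84) = √2788863/42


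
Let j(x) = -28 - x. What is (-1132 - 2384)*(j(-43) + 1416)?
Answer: -5031396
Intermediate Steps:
(-1132 - 2384)*(j(-43) + 1416) = (-1132 - 2384)*((-28 - 1*(-43)) + 1416) = -3516*((-28 + 43) + 1416) = -3516*(15 + 1416) = -3516*1431 = -5031396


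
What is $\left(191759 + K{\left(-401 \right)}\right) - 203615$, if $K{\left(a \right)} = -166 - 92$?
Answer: $-12114$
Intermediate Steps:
$K{\left(a \right)} = -258$ ($K{\left(a \right)} = -166 - 92 = -258$)
$\left(191759 + K{\left(-401 \right)}\right) - 203615 = \left(191759 - 258\right) - 203615 = 191501 - 203615 = -12114$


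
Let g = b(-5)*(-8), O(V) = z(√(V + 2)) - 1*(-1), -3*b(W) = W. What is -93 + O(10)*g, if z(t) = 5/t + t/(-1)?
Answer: -319/3 + 140*√3/9 ≈ -79.390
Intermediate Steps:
b(W) = -W/3
z(t) = -t + 5/t (z(t) = 5/t + t*(-1) = 5/t - t = -t + 5/t)
O(V) = 1 - √(2 + V) + 5/√(2 + V) (O(V) = (-√(V + 2) + 5/(√(V + 2))) - 1*(-1) = (-√(2 + V) + 5/(√(2 + V))) + 1 = (-√(2 + V) + 5/√(2 + V)) + 1 = 1 - √(2 + V) + 5/√(2 + V))
g = -40/3 (g = -⅓*(-5)*(-8) = (5/3)*(-8) = -40/3 ≈ -13.333)
-93 + O(10)*g = -93 + ((3 + √(2 + 10) - 1*10)/√(2 + 10))*(-40/3) = -93 + ((3 + √12 - 10)/√12)*(-40/3) = -93 + ((√3/6)*(3 + 2*√3 - 10))*(-40/3) = -93 + ((√3/6)*(-7 + 2*√3))*(-40/3) = -93 + (√3*(-7 + 2*√3)/6)*(-40/3) = -93 - 20*√3*(-7 + 2*√3)/9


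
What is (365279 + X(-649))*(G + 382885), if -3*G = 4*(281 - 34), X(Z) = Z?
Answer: 418473818210/3 ≈ 1.3949e+11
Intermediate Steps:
G = -988/3 (G = -4*(281 - 34)/3 = -4*247/3 = -⅓*988 = -988/3 ≈ -329.33)
(365279 + X(-649))*(G + 382885) = (365279 - 649)*(-988/3 + 382885) = 364630*(1147667/3) = 418473818210/3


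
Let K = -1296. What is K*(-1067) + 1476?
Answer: 1384308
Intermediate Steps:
K*(-1067) + 1476 = -1296*(-1067) + 1476 = 1382832 + 1476 = 1384308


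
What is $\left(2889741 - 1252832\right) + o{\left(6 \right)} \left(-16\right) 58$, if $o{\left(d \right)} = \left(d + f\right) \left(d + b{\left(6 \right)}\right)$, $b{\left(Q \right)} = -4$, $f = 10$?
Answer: $1607213$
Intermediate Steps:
$o{\left(d \right)} = \left(-4 + d\right) \left(10 + d\right)$ ($o{\left(d \right)} = \left(d + 10\right) \left(d - 4\right) = \left(10 + d\right) \left(-4 + d\right) = \left(-4 + d\right) \left(10 + d\right)$)
$\left(2889741 - 1252832\right) + o{\left(6 \right)} \left(-16\right) 58 = \left(2889741 - 1252832\right) + \left(-40 + 6^{2} + 6 \cdot 6\right) \left(-16\right) 58 = 1636909 + \left(-40 + 36 + 36\right) \left(-16\right) 58 = 1636909 + 32 \left(-16\right) 58 = 1636909 - 29696 = 1607213$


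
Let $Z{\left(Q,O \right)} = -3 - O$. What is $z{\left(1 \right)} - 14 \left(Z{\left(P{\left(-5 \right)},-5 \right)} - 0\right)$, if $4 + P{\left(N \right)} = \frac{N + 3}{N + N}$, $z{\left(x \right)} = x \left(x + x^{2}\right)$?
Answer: $-26$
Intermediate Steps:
$P{\left(N \right)} = -4 + \frac{3 + N}{2 N}$ ($P{\left(N \right)} = -4 + \frac{N + 3}{N + N} = -4 + \frac{3 + N}{2 N}$)
$z{\left(1 \right)} - 14 \left(Z{\left(P{\left(-5 \right)},-5 \right)} - 0\right) = 1^{2} \left(1 + 1\right) - 14 \left(\left(-3 - -5\right) - 0\right) = 1 \cdot 2 - 14 \left(\left(-3 + 5\right) + 0\right) = 2 - 14 \left(2 + 0\right) = 2 - 28 = -26$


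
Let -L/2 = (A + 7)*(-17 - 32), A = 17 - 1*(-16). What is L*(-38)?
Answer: -148960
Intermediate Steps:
A = 33 (A = 17 + 16 = 33)
L = 3920 (L = -2*(33 + 7)*(-17 - 32) = -80*(-49) = -2*(-1960) = 3920)
L*(-38) = 3920*(-38) = -148960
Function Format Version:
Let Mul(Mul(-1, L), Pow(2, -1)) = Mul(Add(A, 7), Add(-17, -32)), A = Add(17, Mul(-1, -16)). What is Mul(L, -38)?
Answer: -148960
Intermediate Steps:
A = 33 (A = Add(17, 16) = 33)
L = 3920 (L = Mul(-2, Mul(Add(33, 7), Add(-17, -32))) = Mul(-2, Mul(40, -49)) = Mul(-2, -1960) = 3920)
Mul(L, -38) = Mul(3920, -38) = -148960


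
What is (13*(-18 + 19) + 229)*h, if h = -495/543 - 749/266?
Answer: -3102077/3439 ≈ -902.03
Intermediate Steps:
h = -25637/6878 (h = -495*1/543 - 749*1/266 = -165/181 - 107/38 = -25637/6878 ≈ -3.7274)
(13*(-18 + 19) + 229)*h = (13*(-18 + 19) + 229)*(-25637/6878) = (13*1 + 229)*(-25637/6878) = (13 + 229)*(-25637/6878) = 242*(-25637/6878) = -3102077/3439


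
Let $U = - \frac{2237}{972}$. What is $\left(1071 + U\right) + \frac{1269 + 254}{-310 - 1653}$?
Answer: $\frac{2037634969}{1908036} \approx 1067.9$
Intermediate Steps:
$U = - \frac{2237}{972}$ ($U = \left(-2237\right) \frac{1}{972} = - \frac{2237}{972} \approx -2.3014$)
$\left(1071 + U\right) + \frac{1269 + 254}{-310 - 1653} = \left(1071 - \frac{2237}{972}\right) + \frac{1269 + 254}{-310 - 1653} = \frac{1038775}{972} + \frac{1523}{-1963} = \frac{1038775}{972} + 1523 \left(- \frac{1}{1963}\right) = \frac{1038775}{972} - \frac{1523}{1963} = \frac{2037634969}{1908036}$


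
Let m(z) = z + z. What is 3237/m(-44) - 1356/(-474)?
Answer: -235835/6952 ≈ -33.923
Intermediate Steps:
m(z) = 2*z
3237/m(-44) - 1356/(-474) = 3237/((2*(-44))) - 1356/(-474) = 3237/(-88) - 1356*(-1/474) = 3237*(-1/88) + 226/79 = -3237/88 + 226/79 = -235835/6952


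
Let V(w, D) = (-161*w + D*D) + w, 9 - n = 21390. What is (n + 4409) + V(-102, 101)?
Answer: 9549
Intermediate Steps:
n = -21381 (n = 9 - 1*21390 = 9 - 21390 = -21381)
V(w, D) = D**2 - 160*w (V(w, D) = (-161*w + D**2) + w = (D**2 - 161*w) + w = D**2 - 160*w)
(n + 4409) + V(-102, 101) = (-21381 + 4409) + (101**2 - 160*(-102)) = -16972 + (10201 + 16320) = -16972 + 26521 = 9549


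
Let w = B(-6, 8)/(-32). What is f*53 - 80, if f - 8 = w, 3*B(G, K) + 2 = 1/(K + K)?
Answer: 530027/1536 ≈ 345.07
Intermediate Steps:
B(G, K) = -⅔ + 1/(6*K) (B(G, K) = -⅔ + 1/(3*(K + K)) = -⅔ + 1/(3*((2*K))) = -⅔ + (1/(2*K))/3 = -⅔ + 1/(6*K))
w = 31/1536 (w = ((⅙)*(1 - 4*8)/8)/(-32) = ((⅙)*(⅛)*(1 - 32))*(-1/32) = ((⅙)*(⅛)*(-31))*(-1/32) = -31/48*(-1/32) = 31/1536 ≈ 0.020182)
f = 12319/1536 (f = 8 + 31/1536 = 12319/1536 ≈ 8.0202)
f*53 - 80 = (12319/1536)*53 - 80 = 652907/1536 - 80 = 530027/1536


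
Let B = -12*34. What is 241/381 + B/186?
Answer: -18437/11811 ≈ -1.5610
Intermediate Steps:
B = -408
241/381 + B/186 = 241/381 - 408/186 = 241*(1/381) - 408*1/186 = 241/381 - 68/31 = -18437/11811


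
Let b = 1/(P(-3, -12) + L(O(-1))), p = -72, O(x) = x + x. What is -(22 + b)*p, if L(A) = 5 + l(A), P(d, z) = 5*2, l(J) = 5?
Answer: 7938/5 ≈ 1587.6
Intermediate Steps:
P(d, z) = 10
O(x) = 2*x
L(A) = 10 (L(A) = 5 + 5 = 10)
b = 1/20 (b = 1/(10 + 10) = 1/20 ≈ 0.050000)
-(22 + b)*p = -(22 + 1/20)*(-72) = -441*(-72)/20 = -1*(-7938/5) = 7938/5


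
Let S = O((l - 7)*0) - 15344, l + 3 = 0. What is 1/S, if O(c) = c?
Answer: -1/15344 ≈ -6.5172e-5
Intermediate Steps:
l = -3 (l = -3 + 0 = -3)
S = -15344 (S = (-3 - 7)*0 - 15344 = -10*0 - 15344 = 0 - 15344 = -15344)
1/S = 1/(-15344) = -1/15344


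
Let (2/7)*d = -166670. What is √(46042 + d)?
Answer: I*√537303 ≈ 733.01*I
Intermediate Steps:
d = -583345 (d = (7/2)*(-166670) = -583345)
√(46042 + d) = √(46042 - 583345) = √(-537303) = I*√537303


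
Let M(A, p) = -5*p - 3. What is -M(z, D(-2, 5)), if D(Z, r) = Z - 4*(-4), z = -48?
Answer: 73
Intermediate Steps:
D(Z, r) = 16 + Z (D(Z, r) = Z + 16 = 16 + Z)
M(A, p) = -3 - 5*p
-M(z, D(-2, 5)) = -(-3 - 5*(16 - 2)) = -(-3 - 5*14) = -(-3 - 70) = -1*(-73) = 73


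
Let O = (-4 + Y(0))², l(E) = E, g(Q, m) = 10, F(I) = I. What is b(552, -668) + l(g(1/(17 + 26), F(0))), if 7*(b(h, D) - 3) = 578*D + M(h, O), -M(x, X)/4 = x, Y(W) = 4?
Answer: -388221/7 ≈ -55460.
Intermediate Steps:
O = 0 (O = (-4 + 4)² = 0² = 0)
M(x, X) = -4*x
b(h, D) = 3 - 4*h/7 + 578*D/7 (b(h, D) = 3 + (578*D - 4*h)/7 = 3 + (-4*h + 578*D)/7 = 3 + (-4*h/7 + 578*D/7) = 3 - 4*h/7 + 578*D/7)
b(552, -668) + l(g(1/(17 + 26), F(0))) = (3 - 4/7*552 + (578/7)*(-668)) + 10 = (3 - 2208/7 - 386104/7) + 10 = -388291/7 + 10 = -388221/7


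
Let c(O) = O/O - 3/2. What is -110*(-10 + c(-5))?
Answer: 1155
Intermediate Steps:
c(O) = -½ (c(O) = 1 - 3*½ = 1 - 3/2 = -½)
-110*(-10 + c(-5)) = -110*(-10 - ½) = -110*(-21/2) = 1155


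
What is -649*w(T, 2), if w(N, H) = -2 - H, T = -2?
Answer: 2596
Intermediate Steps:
-649*w(T, 2) = -649*(-2 - 1*2) = -649*(-2 - 2) = -649*(-4) = 2596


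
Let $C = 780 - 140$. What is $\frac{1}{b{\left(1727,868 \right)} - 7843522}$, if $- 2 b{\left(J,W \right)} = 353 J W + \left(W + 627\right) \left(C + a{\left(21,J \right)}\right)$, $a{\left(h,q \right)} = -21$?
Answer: $- \frac{2}{545772157} \approx -3.6645 \cdot 10^{-9}$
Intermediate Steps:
$C = 640$ ($C = 780 - 140 = 640$)
$b{\left(J,W \right)} = - \frac{388113}{2} - \frac{619 W}{2} - \frac{353 J W}{2}$ ($b{\left(J,W \right)} = - \frac{353 J W + \left(W + 627\right) \left(640 - 21\right)}{2} = - \frac{353 J W + \left(627 + W\right) 619}{2} = - \frac{353 J W + \left(388113 + 619 W\right)}{2} = - \frac{388113 + 619 W + 353 J W}{2} = - \frac{388113}{2} - \frac{619 W}{2} - \frac{353 J W}{2}$)
$\frac{1}{b{\left(1727,868 \right)} - 7843522} = \frac{1}{\left(- \frac{388113}{2} - 268646 - \frac{609631}{2} \cdot 868\right) - 7843522} = \frac{1}{\left(- \frac{388113}{2} - 268646 - 264579854\right) - 7843522} = \frac{1}{- \frac{530085113}{2} - 7843522} = \frac{1}{- \frac{545772157}{2}} = - \frac{2}{545772157}$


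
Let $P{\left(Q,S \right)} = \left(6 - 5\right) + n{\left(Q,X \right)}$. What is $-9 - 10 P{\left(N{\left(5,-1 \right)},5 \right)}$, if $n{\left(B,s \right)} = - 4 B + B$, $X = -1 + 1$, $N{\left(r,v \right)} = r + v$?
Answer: $101$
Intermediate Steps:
$X = 0$
$n{\left(B,s \right)} = - 3 B$
$P{\left(Q,S \right)} = 1 - 3 Q$ ($P{\left(Q,S \right)} = \left(6 - 5\right) - 3 Q = 1 - 3 Q$)
$-9 - 10 P{\left(N{\left(5,-1 \right)},5 \right)} = -9 - 10 \left(1 - 3 \left(5 - 1\right)\right) = -9 - 10 \left(1 - 12\right) = -9 - -110 = -9 + 110 = 101$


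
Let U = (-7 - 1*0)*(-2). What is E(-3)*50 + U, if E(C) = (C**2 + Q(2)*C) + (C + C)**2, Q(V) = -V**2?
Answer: 2864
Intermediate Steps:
E(C) = -4*C + 5*C**2 (E(C) = (C**2 + (-1*2**2)*C) + (C + C)**2 = (C**2 + (-1*4)*C) + (2*C)**2 = (C**2 - 4*C) + 4*C**2 = -4*C + 5*C**2)
U = 14 (U = (-7 + 0)*(-2) = -7*(-2) = 14)
E(-3)*50 + U = -3*(-4 + 5*(-3))*50 + 14 = -3*(-4 - 15)*50 + 14 = -3*(-19)*50 + 14 = 57*50 + 14 = 2850 + 14 = 2864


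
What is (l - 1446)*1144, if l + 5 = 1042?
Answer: -467896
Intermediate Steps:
l = 1037 (l = -5 + 1042 = 1037)
(l - 1446)*1144 = (1037 - 1446)*1144 = -409*1144 = -467896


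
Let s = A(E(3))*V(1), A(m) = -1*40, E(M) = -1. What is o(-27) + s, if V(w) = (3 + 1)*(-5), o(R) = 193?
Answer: 993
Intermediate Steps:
V(w) = -20 (V(w) = 4*(-5) = -20)
A(m) = -40
s = 800 (s = -40*(-20) = 800)
o(-27) + s = 193 + 800 = 993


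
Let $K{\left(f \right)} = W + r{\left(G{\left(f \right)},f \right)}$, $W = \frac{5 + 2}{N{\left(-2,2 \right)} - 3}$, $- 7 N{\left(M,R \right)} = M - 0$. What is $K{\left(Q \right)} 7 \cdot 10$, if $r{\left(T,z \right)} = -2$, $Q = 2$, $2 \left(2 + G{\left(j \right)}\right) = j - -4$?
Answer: $- \frac{6090}{19} \approx -320.53$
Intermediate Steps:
$N{\left(M,R \right)} = - \frac{M}{7}$ ($N{\left(M,R \right)} = - \frac{M - 0}{7} = - \frac{M + 0}{7} = - \frac{M}{7}$)
$G{\left(j \right)} = \frac{j}{2}$ ($G{\left(j \right)} = -2 + \frac{j - -4}{2} = -2 + \frac{j + 4}{2} = -2 + \frac{4 + j}{2} = -2 + \left(2 + \frac{j}{2}\right) = \frac{j}{2}$)
$W = - \frac{49}{19}$ ($W = \frac{5 + 2}{\left(- \frac{1}{7}\right) \left(-2\right) - 3} = \frac{7}{\frac{2}{7} - 3} = \frac{7}{- \frac{19}{7}} = 7 \left(- \frac{7}{19}\right) = - \frac{49}{19} \approx -2.5789$)
$K{\left(f \right)} = - \frac{87}{19}$ ($K{\left(f \right)} = - \frac{49}{19} - 2 = - \frac{87}{19}$)
$K{\left(Q \right)} 7 \cdot 10 = \left(- \frac{87}{19}\right) 7 \cdot 10 = \left(- \frac{609}{19}\right) 10 = - \frac{6090}{19}$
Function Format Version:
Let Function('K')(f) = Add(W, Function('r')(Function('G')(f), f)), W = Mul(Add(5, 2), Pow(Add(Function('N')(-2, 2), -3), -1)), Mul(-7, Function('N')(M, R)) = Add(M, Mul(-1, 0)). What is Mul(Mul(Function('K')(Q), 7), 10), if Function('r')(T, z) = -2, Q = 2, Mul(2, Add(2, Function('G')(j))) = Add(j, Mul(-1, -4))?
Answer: Rational(-6090, 19) ≈ -320.53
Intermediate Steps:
Function('N')(M, R) = Mul(Rational(-1, 7), M) (Function('N')(M, R) = Mul(Rational(-1, 7), Add(M, Mul(-1, 0))) = Mul(Rational(-1, 7), Add(M, 0)) = Mul(Rational(-1, 7), M))
Function('G')(j) = Mul(Rational(1, 2), j) (Function('G')(j) = Add(-2, Mul(Rational(1, 2), Add(j, Mul(-1, -4)))) = Add(-2, Mul(Rational(1, 2), Add(j, 4))) = Add(-2, Mul(Rational(1, 2), Add(4, j))) = Add(-2, Add(2, Mul(Rational(1, 2), j))) = Mul(Rational(1, 2), j))
W = Rational(-49, 19) (W = Mul(Add(5, 2), Pow(Add(Mul(Rational(-1, 7), -2), -3), -1)) = Mul(7, Pow(Add(Rational(2, 7), -3), -1)) = Mul(7, Pow(Rational(-19, 7), -1)) = Mul(7, Rational(-7, 19)) = Rational(-49, 19) ≈ -2.5789)
Function('K')(f) = Rational(-87, 19) (Function('K')(f) = Add(Rational(-49, 19), -2) = Rational(-87, 19))
Mul(Mul(Function('K')(Q), 7), 10) = Mul(Mul(Rational(-87, 19), 7), 10) = Mul(Rational(-609, 19), 10) = Rational(-6090, 19)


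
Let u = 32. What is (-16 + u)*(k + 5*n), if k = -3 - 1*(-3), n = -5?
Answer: -400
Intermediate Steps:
k = 0 (k = -3 + 3 = 0)
(-16 + u)*(k + 5*n) = (-16 + 32)*(0 + 5*(-5)) = 16*(0 - 25) = 16*(-25) = -400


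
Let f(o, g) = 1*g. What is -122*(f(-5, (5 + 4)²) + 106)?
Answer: -22814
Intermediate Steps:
f(o, g) = g
-122*(f(-5, (5 + 4)²) + 106) = -122*((5 + 4)² + 106) = -122*(9² + 106) = -122*(81 + 106) = -122*187 = -22814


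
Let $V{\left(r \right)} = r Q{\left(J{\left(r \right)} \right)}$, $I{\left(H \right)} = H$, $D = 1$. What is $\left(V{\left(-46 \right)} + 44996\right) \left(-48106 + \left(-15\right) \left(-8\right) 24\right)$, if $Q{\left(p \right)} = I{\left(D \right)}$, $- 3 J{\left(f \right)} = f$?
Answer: $-2032908700$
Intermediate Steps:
$J{\left(f \right)} = - \frac{f}{3}$
$Q{\left(p \right)} = 1$
$V{\left(r \right)} = r$ ($V{\left(r \right)} = r 1 = r$)
$\left(V{\left(-46 \right)} + 44996\right) \left(-48106 + \left(-15\right) \left(-8\right) 24\right) = \left(-46 + 44996\right) \left(-48106 + \left(-15\right) \left(-8\right) 24\right) = 44950 \left(-48106 + 120 \cdot 24\right) = 44950 \left(-48106 + 2880\right) = 44950 \left(-45226\right) = -2032908700$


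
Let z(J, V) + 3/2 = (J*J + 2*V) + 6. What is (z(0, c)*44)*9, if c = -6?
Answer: -2970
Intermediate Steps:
z(J, V) = 9/2 + J² + 2*V (z(J, V) = -3/2 + ((J*J + 2*V) + 6) = -3/2 + ((J² + 2*V) + 6) = -3/2 + (6 + J² + 2*V) = 9/2 + J² + 2*V)
(z(0, c)*44)*9 = ((9/2 + 0² + 2*(-6))*44)*9 = ((9/2 + 0 - 12)*44)*9 = -15/2*44*9 = -330*9 = -2970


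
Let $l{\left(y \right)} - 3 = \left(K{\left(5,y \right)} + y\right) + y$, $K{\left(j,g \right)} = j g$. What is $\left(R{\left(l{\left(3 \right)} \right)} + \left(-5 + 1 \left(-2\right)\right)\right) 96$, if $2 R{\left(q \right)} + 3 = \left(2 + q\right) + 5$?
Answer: $672$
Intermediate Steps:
$K{\left(j,g \right)} = g j$
$l{\left(y \right)} = 3 + 7 y$ ($l{\left(y \right)} = 3 + \left(\left(y 5 + y\right) + y\right) = 3 + \left(\left(5 y + y\right) + y\right) = 3 + \left(6 y + y\right) = 3 + 7 y$)
$R{\left(q \right)} = 2 + \frac{q}{2}$ ($R{\left(q \right)} = - \frac{3}{2} + \frac{\left(2 + q\right) + 5}{2} = - \frac{3}{2} + \frac{7 + q}{2} = - \frac{3}{2} + \left(\frac{7}{2} + \frac{q}{2}\right) = 2 + \frac{q}{2}$)
$\left(R{\left(l{\left(3 \right)} \right)} + \left(-5 + 1 \left(-2\right)\right)\right) 96 = \left(\left(2 + \frac{3 + 7 \cdot 3}{2}\right) + \left(-5 + 1 \left(-2\right)\right)\right) 96 = \left(\left(2 + \frac{3 + 21}{2}\right) - 7\right) 96 = \left(\left(2 + \frac{1}{2} \cdot 24\right) - 7\right) 96 = \left(\left(2 + 12\right) - 7\right) 96 = \left(14 - 7\right) 96 = 7 \cdot 96 = 672$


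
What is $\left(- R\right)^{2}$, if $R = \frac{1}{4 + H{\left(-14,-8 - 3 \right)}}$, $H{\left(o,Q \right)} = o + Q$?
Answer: $\frac{1}{441} \approx 0.0022676$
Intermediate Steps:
$H{\left(o,Q \right)} = Q + o$
$R = - \frac{1}{21}$ ($R = \frac{1}{4 - 25} = \frac{1}{-21} = - \frac{1}{21} \approx -0.047619$)
$\left(- R\right)^{2} = \left(\left(-1\right) \left(- \frac{1}{21}\right)\right)^{2} = \left(\frac{1}{21}\right)^{2} = \frac{1}{441}$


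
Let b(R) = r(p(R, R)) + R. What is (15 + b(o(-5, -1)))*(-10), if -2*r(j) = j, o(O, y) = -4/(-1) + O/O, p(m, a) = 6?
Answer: -170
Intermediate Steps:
o(O, y) = 5 (o(O, y) = -4*(-1) + 1 = 4 + 1 = 5)
r(j) = -j/2
b(R) = -3 + R (b(R) = -½*6 + R = -3 + R)
(15 + b(o(-5, -1)))*(-10) = (15 + (-3 + 5))*(-10) = (15 + 2)*(-10) = 17*(-10) = -170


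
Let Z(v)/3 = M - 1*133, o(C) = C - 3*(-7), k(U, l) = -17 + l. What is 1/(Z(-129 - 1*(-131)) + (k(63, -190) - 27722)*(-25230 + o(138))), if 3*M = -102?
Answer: 1/700207458 ≈ 1.4281e-9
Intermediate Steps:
M = -34 (M = (⅓)*(-102) = -34)
o(C) = 21 + C (o(C) = C + 21 = 21 + C)
Z(v) = -501 (Z(v) = 3*(-34 - 1*133) = 3*(-34 - 133) = 3*(-167) = -501)
1/(Z(-129 - 1*(-131)) + (k(63, -190) - 27722)*(-25230 + o(138))) = 1/(-501 + ((-17 - 190) - 27722)*(-25230 + (21 + 138))) = 1/(-501 + (-207 - 27722)*(-25230 + 159)) = 1/(-501 - 27929*(-25071)) = 1/(-501 + 700207959) = 1/700207458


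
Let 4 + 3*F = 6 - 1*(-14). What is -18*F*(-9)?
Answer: 864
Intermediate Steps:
F = 16/3 (F = -4/3 + (6 - 1*(-14))/3 = -4/3 + (6 + 14)/3 = -4/3 + (⅓)*20 = -4/3 + 20/3 = 16/3 ≈ 5.3333)
-18*F*(-9) = -18*16/3*(-9) = -96*(-9) = 864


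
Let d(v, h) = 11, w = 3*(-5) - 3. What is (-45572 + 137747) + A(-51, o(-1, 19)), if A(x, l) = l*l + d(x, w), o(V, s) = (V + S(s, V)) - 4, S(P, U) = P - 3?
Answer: 92307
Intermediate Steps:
S(P, U) = -3 + P
w = -18 (w = -15 - 3 = -18)
o(V, s) = -7 + V + s (o(V, s) = (V + (-3 + s)) - 4 = (-3 + V + s) - 4 = -7 + V + s)
A(x, l) = 11 + l² (A(x, l) = l*l + 11 = l² + 11 = 11 + l²)
(-45572 + 137747) + A(-51, o(-1, 19)) = (-45572 + 137747) + (11 + (-7 - 1 + 19)²) = 92175 + (11 + 11²) = 92175 + (11 + 121) = 92175 + 132 = 92307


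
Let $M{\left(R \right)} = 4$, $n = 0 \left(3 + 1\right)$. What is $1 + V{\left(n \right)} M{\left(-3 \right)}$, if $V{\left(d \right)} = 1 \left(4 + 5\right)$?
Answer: $37$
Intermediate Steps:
$n = 0$ ($n = 0 \cdot 4 = 0$)
$V{\left(d \right)} = 9$ ($V{\left(d \right)} = 1 \cdot 9 = 9$)
$1 + V{\left(n \right)} M{\left(-3 \right)} = 1 + 9 \cdot 4 = 1 + 36 = 37$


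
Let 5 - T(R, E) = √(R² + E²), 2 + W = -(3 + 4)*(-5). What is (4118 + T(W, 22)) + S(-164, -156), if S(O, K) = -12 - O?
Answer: 4275 - 11*√13 ≈ 4235.3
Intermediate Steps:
W = 33 (W = -2 - (3 + 4)*(-5) = -2 - 7*(-5) = -2 - 1*(-35) = -2 + 35 = 33)
T(R, E) = 5 - √(E² + R²) (T(R, E) = 5 - √(R² + E²) = 5 - √(E² + R²))
(4118 + T(W, 22)) + S(-164, -156) = (4118 + (5 - √(22² + 33²))) + (-12 - 1*(-164)) = (4118 + (5 - √(484 + 1089))) + (-12 + 164) = (4118 + (5 - √1573)) + 152 = (4118 + (5 - 11*√13)) + 152 = (4123 - 11*√13) + 152 = 4275 - 11*√13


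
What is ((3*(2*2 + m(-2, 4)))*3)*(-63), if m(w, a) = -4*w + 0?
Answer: -6804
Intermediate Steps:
m(w, a) = -4*w
((3*(2*2 + m(-2, 4)))*3)*(-63) = ((3*(2*2 - 4*(-2)))*3)*(-63) = ((3*(4 + 8))*3)*(-63) = ((3*12)*3)*(-63) = (36*3)*(-63) = 108*(-63) = -6804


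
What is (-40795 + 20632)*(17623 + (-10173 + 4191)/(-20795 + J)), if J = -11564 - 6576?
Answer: -1064230262337/2995 ≈ -3.5534e+8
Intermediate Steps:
J = -18140
(-40795 + 20632)*(17623 + (-10173 + 4191)/(-20795 + J)) = (-40795 + 20632)*(17623 + (-10173 + 4191)/(-20795 - 18140)) = -20163*(17623 - 5982/(-38935)) = -20163*(17623 - 5982*(-1/38935)) = -20163*(17623 + 5982/38935) = -20163*686157487/38935 = -1064230262337/2995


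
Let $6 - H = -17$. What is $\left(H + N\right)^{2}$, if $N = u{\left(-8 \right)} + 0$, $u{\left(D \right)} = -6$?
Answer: $289$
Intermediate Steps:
$H = 23$ ($H = 6 - -17 = 6 + 17 = 23$)
$N = -6$ ($N = -6 + 0 = -6$)
$\left(H + N\right)^{2} = \left(23 - 6\right)^{2} = 17^{2} = 289$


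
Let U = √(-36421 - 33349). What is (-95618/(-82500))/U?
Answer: -47809*I*√69770/2878012500 ≈ -0.0043878*I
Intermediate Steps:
U = I*√69770 (U = √(-69770) = I*√69770 ≈ 264.14*I)
(-95618/(-82500))/U = (-95618/(-82500))/((I*√69770)) = (-95618*(-1/82500))*(-I*√69770/69770) = 47809*(-I*√69770/69770)/41250 = -47809*I*√69770/2878012500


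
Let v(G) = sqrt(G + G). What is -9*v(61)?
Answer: -9*sqrt(122) ≈ -99.408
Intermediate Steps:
v(G) = sqrt(2)*sqrt(G) (v(G) = sqrt(2*G) = sqrt(2)*sqrt(G))
-9*v(61) = -9*sqrt(2)*sqrt(61) = -9*sqrt(122)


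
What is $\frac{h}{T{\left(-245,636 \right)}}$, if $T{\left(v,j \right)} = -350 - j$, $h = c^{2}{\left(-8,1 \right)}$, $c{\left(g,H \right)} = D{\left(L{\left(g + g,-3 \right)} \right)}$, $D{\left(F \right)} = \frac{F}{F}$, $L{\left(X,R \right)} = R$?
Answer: $- \frac{1}{986} \approx -0.0010142$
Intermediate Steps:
$D{\left(F \right)} = 1$
$c{\left(g,H \right)} = 1$
$h = 1$ ($h = 1^{2} = 1$)
$\frac{h}{T{\left(-245,636 \right)}} = 1 \frac{1}{-350 - 636} = 1 \frac{1}{-986} = 1 \left(- \frac{1}{986}\right) = - \frac{1}{986}$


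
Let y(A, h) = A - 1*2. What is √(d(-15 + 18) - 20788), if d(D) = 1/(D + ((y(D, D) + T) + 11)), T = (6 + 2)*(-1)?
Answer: I*√1018605/7 ≈ 144.18*I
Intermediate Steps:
T = -8 (T = 8*(-1) = -8)
y(A, h) = -2 + A (y(A, h) = A - 2 = -2 + A)
d(D) = 1/(1 + 2*D) (d(D) = 1/(D + (((-2 + D) - 8) + 11)) = 1/(D + ((-10 + D) + 11)) = 1/(D + (1 + D)) = 1/(1 + 2*D))
√(d(-15 + 18) - 20788) = √(1/(1 + 2*(-15 + 18)) - 20788) = √(1/(1 + 2*3) - 20788) = √(1/(1 + 6) - 20788) = √(1/7 - 20788) = √(⅐ - 20788) = √(-145515/7) = I*√1018605/7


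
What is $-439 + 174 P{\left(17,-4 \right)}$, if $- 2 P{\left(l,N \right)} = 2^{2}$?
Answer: $-787$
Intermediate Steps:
$P{\left(l,N \right)} = -2$ ($P{\left(l,N \right)} = - \frac{2^{2}}{2} = \left(- \frac{1}{2}\right) 4 = -2$)
$-439 + 174 P{\left(17,-4 \right)} = -439 + 174 \left(-2\right) = -439 - 348 = -787$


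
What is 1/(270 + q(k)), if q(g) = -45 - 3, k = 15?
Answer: 1/222 ≈ 0.0045045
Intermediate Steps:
q(g) = -48
1/(270 + q(k)) = 1/(270 - 48) = 1/222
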